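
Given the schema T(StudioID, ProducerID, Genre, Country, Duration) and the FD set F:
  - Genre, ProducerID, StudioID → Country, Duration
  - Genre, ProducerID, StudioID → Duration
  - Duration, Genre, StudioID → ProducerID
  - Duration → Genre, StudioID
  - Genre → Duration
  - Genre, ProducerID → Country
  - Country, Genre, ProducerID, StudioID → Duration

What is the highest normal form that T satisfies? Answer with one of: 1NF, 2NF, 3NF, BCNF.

Candidate keys: {Duration}, {Genre}. Prime attributes: {Duration, Genre}.
Each dependency's left side is a superkey — BCNF holds.

BCNF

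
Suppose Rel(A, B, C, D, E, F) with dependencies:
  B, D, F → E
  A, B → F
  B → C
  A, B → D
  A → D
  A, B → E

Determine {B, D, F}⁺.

Start with {B, D, F}.
B, D, F → E applies; add {E} → now {B, D, E, F}.
B → C applies; add {C} → now {B, C, D, E, F}.
No further FD applies.

{B, C, D, E, F}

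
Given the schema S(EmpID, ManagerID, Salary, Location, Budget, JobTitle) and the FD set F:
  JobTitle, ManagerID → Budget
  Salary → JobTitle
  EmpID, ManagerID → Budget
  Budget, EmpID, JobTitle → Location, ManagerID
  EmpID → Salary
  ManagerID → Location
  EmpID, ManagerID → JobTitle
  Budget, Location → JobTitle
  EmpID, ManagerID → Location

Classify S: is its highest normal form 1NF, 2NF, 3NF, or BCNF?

Candidate keys: {Budget, EmpID}, {EmpID, ManagerID}. Prime attributes: {Budget, EmpID, ManagerID}.
JobTitle, ManagerID → Budget: {JobTitle, ManagerID}⁺ = {Budget, JobTitle, Location, ManagerID}, which is not all of the attributes, so the left side is not a superkey — BCNF is violated.
Salary → JobTitle has non-prime {JobTitle} on the right and a non-superkey on the left, so 3NF fails.
The proper key subset {EmpID} of {Budget, EmpID} determines non-prime {JobTitle, Salary}, so the relation is not even in 2NF.

1NF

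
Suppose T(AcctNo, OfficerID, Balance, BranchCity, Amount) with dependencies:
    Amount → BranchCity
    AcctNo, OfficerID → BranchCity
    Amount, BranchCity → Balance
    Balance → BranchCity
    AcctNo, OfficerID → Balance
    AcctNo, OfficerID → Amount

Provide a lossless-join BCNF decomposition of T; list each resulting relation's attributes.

{AcctNo, Amount, OfficerID}; {Amount, Balance}; {Balance, BranchCity}

Candidate key of the original relation: {AcctNo, OfficerID}.
Within {AcctNo, Amount, Balance, BranchCity, OfficerID}: {Amount}⁺ ∩ {AcctNo, Amount, Balance, BranchCity, OfficerID} = {Amount, Balance, BranchCity}, not the whole set, so Amount → Balance, BranchCity violates BCNF; decompose into {Amount, Balance, BranchCity} and {AcctNo, Amount, OfficerID}.
Within {Amount, Balance, BranchCity}: {Balance}⁺ ∩ {Amount, Balance, BranchCity} = {Balance, BranchCity}, not the whole set, so Balance → BranchCity violates BCNF; decompose into {Balance, BranchCity} and {Amount, Balance}.
{Balance, BranchCity} has no BCNF violation.
{Amount, Balance} has no BCNF violation.
{AcctNo, Amount, OfficerID} has no BCNF violation.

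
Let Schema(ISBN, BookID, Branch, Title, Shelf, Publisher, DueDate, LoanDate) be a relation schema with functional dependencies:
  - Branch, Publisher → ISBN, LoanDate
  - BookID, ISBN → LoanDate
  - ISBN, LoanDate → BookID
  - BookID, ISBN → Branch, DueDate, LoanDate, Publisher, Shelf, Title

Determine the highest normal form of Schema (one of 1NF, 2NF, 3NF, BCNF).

Candidate keys: {BookID, ISBN}, {Branch, Publisher}, {ISBN, LoanDate}. Prime attributes: {BookID, Branch, ISBN, LoanDate, Publisher}.
Each dependency's left side is a superkey — BCNF holds.

BCNF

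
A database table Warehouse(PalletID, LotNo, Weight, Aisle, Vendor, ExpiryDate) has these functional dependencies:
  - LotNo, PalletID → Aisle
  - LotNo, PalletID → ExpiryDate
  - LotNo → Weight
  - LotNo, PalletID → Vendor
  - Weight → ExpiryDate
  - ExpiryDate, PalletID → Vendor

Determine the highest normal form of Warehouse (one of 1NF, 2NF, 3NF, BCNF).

Candidate key: {LotNo, PalletID}. Prime attributes: {LotNo, PalletID}.
For LotNo → Weight we have {LotNo}⁺ = {ExpiryDate, LotNo, Weight}; {LotNo} is not a superkey, so BCNF fails.
LotNo → Weight has non-prime {Weight} on the right and a non-superkey on the left, so 3NF fails.
Since {LotNo} ⊂ {LotNo, PalletID} and {LotNo}⁺ ⊇ {ExpiryDate, Weight} with {ExpiryDate, Weight} non-prime, there is a partial dependency; 2NF fails.

1NF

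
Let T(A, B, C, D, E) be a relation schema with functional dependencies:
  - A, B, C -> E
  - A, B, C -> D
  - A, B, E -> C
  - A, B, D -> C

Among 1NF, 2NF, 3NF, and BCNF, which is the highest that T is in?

Candidate keys: {A, B, C}, {A, B, D}, {A, B, E}. Prime attributes: {A, B, C, D, E}.
The left-hand side of every FD is a superkey, so BCNF is satisfied.

BCNF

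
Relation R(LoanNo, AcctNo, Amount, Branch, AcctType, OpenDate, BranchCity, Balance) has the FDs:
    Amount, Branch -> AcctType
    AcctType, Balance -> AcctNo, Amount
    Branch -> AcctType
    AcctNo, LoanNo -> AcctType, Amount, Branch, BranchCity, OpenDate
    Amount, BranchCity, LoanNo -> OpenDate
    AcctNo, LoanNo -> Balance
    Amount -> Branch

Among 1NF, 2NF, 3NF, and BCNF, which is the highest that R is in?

2NF

Candidate keys: {AcctNo, LoanNo}, {AcctType, Balance, LoanNo}, {Amount, Balance, LoanNo}, {Balance, Branch, LoanNo}. Prime attributes: {AcctNo, AcctType, Amount, Balance, Branch, LoanNo}.
Amount, Branch -> AcctType breaks BCNF: {Amount, Branch}⁺ = {AcctType, Amount, Branch}, so {Amount, Branch} is not a superkey.
Because {OpenDate} is non-prime and the left side of Amount, BranchCity, LoanNo -> OpenDate is not a superkey, the relation is not in 3NF.
No proper subset of a key has a non-prime attribute in its closure, so there is no partial dependency; 2NF holds.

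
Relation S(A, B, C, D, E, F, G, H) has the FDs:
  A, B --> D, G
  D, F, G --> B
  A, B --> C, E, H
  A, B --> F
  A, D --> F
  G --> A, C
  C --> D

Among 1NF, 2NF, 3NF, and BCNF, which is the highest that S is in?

2NF

Candidate keys: {A, B}, {G}. Prime attributes: {A, B, G}.
For A, D --> F we have {A, D}⁺ = {A, D, F}; {A, D} is not a superkey, so BCNF fails.
Because {F} is non-prime and the left side of A, D --> F is not a superkey, the relation is not in 3NF.
No proper subset of a key has a non-prime attribute in its closure, so there is no partial dependency; 2NF holds.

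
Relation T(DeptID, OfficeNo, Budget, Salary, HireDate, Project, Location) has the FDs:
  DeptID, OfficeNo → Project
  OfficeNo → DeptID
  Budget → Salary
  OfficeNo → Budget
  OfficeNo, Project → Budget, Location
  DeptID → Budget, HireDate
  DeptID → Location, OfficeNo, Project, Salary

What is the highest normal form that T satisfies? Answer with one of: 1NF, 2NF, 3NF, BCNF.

2NF

Candidate keys: {DeptID}, {OfficeNo}. Prime attributes: {DeptID, OfficeNo}.
For Budget → Salary we have {Budget}⁺ = {Budget, Salary}; {Budget} is not a superkey, so BCNF fails.
Because {Salary} is non-prime and the left side of Budget → Salary is not a superkey, the relation is not in 3NF.
All keys have size 1, which rules out partial dependencies — 2NF is satisfied.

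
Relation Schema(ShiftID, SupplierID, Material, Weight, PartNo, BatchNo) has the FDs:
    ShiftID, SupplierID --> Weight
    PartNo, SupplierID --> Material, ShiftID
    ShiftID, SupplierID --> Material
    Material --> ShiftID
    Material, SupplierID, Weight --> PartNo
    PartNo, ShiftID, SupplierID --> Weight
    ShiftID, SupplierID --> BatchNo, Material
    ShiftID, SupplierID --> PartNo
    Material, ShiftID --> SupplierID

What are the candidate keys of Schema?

{Material}, {PartNo, SupplierID}, {ShiftID, SupplierID}

{Material} is a candidate key since {Material}⁺ = {BatchNo, Material, PartNo, ShiftID, SupplierID, Weight} covers every attribute.
{PartNo, SupplierID} is a candidate key since {PartNo, SupplierID}⁺ = {BatchNo, Material, PartNo, ShiftID, SupplierID, Weight} covers every attribute.
{ShiftID, SupplierID} is a candidate key since {ShiftID, SupplierID}⁺ = {BatchNo, Material, PartNo, ShiftID, SupplierID, Weight} covers every attribute.
Any other superkey properly contains one of these, so there are no further candidate keys.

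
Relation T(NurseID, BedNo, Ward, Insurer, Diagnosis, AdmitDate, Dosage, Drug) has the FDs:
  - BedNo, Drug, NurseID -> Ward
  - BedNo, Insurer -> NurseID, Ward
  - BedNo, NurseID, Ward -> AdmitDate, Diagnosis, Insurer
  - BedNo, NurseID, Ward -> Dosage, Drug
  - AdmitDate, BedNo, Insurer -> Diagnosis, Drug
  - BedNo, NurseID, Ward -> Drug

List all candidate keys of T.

{BedNo, Drug, NurseID}, {BedNo, Insurer}, {BedNo, NurseID, Ward}

Attributes never on any right-hand side: {BedNo} — every candidate key must contain it.
{BedNo, Insurer}⁺ = {AdmitDate, BedNo, Diagnosis, Dosage, Drug, Insurer, NurseID, Ward}, which is every attribute, so {BedNo, Insurer} is a candidate key.
{BedNo, Drug, NurseID}⁺ = {AdmitDate, BedNo, Diagnosis, Dosage, Drug, Insurer, NurseID, Ward}, which is every attribute, so {BedNo, Drug, NurseID} is a candidate key.
{BedNo, NurseID, Ward}⁺ = {AdmitDate, BedNo, Diagnosis, Dosage, Drug, Insurer, NurseID, Ward}, which is every attribute, so {BedNo, NurseID, Ward} is a candidate key.
No proper subset of any of these is a key, and no other minimal superkey exists.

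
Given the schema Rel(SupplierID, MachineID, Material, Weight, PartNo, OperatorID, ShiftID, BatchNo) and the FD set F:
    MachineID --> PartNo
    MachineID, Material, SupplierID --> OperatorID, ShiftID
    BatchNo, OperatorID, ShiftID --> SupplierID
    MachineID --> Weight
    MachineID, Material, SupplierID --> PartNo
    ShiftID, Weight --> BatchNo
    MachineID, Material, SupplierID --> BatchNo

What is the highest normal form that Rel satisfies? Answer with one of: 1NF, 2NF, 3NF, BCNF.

1NF

Candidate keys: {MachineID, Material, OperatorID, ShiftID}, {MachineID, Material, SupplierID}. Prime attributes: {MachineID, Material, OperatorID, ShiftID, SupplierID}.
MachineID --> PartNo: {MachineID}⁺ = {MachineID, PartNo, Weight}, which is not all of the attributes, so the left side is not a superkey — BCNF is violated.
Because {PartNo} is non-prime and the left side of MachineID --> PartNo is not a superkey, the relation is not in 3NF.
{MachineID} is a proper subset of the key {MachineID, Material, SupplierID}, and {MachineID}⁺ contains the non-prime attributes {PartNo, Weight} — a partial dependency, so 2NF is violated.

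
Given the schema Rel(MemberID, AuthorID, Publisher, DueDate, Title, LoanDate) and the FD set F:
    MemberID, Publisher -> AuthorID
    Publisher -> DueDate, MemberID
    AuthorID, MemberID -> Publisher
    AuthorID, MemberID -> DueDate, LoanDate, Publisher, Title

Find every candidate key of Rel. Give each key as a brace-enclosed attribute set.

{AuthorID, MemberID}, {Publisher}

{Publisher}⁺ = {AuthorID, DueDate, LoanDate, MemberID, Publisher, Title}, which is every attribute, so {Publisher} is a candidate key.
{AuthorID, MemberID}⁺ = {AuthorID, DueDate, LoanDate, MemberID, Publisher, Title}, which is every attribute, so {AuthorID, MemberID} is a candidate key.
No proper subset of any of these is a key, and no other minimal superkey exists.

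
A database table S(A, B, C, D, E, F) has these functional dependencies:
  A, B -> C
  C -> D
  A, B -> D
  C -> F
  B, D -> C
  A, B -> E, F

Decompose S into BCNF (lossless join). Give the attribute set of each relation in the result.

{A, B, C, E}; {C, D, F}

Candidate key of the original relation: {A, B}.
In {A, B, C, D, E, F}, {C} is not a superkey ({C}⁺ restricted to this set is {C, D, F}), so split on C -> D, F into {C, D, F} and {A, B, C, E}.
{C, D, F}: every determinant is a superkey — BCNF.
{A, B, C, E}: every determinant is a superkey — BCNF.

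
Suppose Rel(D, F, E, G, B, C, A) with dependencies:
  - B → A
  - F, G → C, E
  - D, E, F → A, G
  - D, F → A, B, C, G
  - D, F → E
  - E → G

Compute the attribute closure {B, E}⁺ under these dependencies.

Start with {B, E}.
B → A applies; add {A} → now {A, B, E}.
E → G applies; add {G} → now {A, B, E, G}.
No further FD applies.

{A, B, E, G}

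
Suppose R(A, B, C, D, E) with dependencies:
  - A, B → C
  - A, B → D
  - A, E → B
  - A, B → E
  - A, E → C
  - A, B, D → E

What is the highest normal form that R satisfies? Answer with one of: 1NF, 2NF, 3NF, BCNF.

Candidate keys: {A, B}, {A, E}. Prime attributes: {A, B, E}.
Each dependency's left side is a superkey — BCNF holds.

BCNF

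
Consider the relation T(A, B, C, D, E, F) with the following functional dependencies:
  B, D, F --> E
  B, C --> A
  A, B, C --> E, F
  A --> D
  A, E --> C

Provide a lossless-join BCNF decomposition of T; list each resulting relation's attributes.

Candidate keys of the original relation: {A, B, E}, {A, B, F}, {B, C}.
In {A, B, C, D, E, F}, {B, D, F} is not a superkey ({B, D, F}⁺ restricted to this set is {B, D, E, F}), so split on B, D, F --> E into {B, D, E, F} and {A, B, C, D, F}.
{B, D, E, F} has no BCNF violation.
In {A, B, C, D, F}, {A} is not a superkey ({A}⁺ restricted to this set is {A, D}), so split on A --> D into {A, D} and {A, B, C, F}.
{A, D} has no BCNF violation.
{A, B, C, F} has no BCNF violation.

{A, B, C, F}; {A, D}; {B, D, E, F}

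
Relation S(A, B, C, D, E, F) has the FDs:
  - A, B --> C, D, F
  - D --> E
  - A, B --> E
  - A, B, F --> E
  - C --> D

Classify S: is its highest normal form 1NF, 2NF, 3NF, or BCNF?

2NF

Candidate key: {A, B}. Prime attributes: {A, B}.
D --> E breaks BCNF: {D}⁺ = {D, E}, so {D} is not a superkey.
D --> E determines the non-prime attribute {E} from a non-superkey — 3NF is violated.
No proper subset of a key has a non-prime attribute in its closure, so there is no partial dependency; 2NF holds.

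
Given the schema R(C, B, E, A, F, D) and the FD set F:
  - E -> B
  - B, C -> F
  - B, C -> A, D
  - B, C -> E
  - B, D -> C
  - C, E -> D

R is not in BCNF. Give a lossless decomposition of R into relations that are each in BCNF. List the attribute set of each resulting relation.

Candidate keys of the original relation: {B, C}, {B, D}, {C, E}, {D, E}.
{A, B, C, D, E, F}: {E} determines {B, E} here but is not a superkey — split on E -> B, giving {B, E} and {A, C, D, E, F}.
{B, E}: every determinant is a superkey — BCNF.
{A, C, D, E, F}: every determinant is a superkey — BCNF.

{A, C, D, E, F}; {B, E}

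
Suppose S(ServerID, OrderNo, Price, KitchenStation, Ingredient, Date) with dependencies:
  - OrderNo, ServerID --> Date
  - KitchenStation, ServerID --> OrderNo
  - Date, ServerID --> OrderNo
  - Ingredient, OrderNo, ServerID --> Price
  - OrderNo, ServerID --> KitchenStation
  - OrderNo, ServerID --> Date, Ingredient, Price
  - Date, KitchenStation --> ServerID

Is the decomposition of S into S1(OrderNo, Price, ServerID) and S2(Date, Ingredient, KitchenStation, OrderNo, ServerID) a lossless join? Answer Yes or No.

Yes

The shared attributes are {OrderNo, ServerID} and {OrderNo, ServerID}⁺ = {Date, Ingredient, KitchenStation, OrderNo, Price, ServerID}.
S1 is contained in that closure, so S1 ∩ S2 --> S1 holds and the join is lossless.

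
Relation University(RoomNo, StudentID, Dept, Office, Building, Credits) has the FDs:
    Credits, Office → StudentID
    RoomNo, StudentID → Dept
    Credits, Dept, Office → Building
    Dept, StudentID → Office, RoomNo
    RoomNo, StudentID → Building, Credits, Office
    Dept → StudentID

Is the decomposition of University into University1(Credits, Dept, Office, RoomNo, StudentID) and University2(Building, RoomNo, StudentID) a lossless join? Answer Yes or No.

Yes

Common attributes: {RoomNo, StudentID}; their closure is {Building, Credits, Dept, Office, RoomNo, StudentID}.
This includes all of University1, so the common attributes are a superkey of University1 — the join is lossless.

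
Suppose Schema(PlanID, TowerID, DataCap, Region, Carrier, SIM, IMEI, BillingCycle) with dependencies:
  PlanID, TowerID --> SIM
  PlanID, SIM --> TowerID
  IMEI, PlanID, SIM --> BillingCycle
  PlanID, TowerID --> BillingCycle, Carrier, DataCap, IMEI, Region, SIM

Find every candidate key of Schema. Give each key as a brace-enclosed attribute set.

Attributes never on any right-hand side: {PlanID} — every candidate key must contain it.
{PlanID, SIM}⁺ = {BillingCycle, Carrier, DataCap, IMEI, PlanID, Region, SIM, TowerID}, which is every attribute, so {PlanID, SIM} is a candidate key.
{PlanID, TowerID}⁺ = {BillingCycle, Carrier, DataCap, IMEI, PlanID, Region, SIM, TowerID}, which is every attribute, so {PlanID, TowerID} is a candidate key.
Any other superkey properly contains one of these, so there are no further candidate keys.

{PlanID, SIM}, {PlanID, TowerID}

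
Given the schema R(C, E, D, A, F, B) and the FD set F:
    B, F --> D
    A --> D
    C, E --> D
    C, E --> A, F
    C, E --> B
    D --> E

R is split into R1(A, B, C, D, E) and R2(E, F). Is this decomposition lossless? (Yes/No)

No

R1 ∩ R2 = {E}; its closure under F is {E}.
Neither R1 nor R2 is contained in that closure, so the decomposition is lossy.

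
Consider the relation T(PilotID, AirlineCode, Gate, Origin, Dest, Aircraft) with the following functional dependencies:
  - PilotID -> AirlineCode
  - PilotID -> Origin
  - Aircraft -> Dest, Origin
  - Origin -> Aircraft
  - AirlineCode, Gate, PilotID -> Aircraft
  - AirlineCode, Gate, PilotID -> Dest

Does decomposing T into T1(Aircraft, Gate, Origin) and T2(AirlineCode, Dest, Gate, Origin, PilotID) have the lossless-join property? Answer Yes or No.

Yes

The shared attributes are {Gate, Origin} and {Gate, Origin}⁺ = {Aircraft, Dest, Gate, Origin}.
This includes all of T1, so the common attributes are a superkey of T1 — the join is lossless.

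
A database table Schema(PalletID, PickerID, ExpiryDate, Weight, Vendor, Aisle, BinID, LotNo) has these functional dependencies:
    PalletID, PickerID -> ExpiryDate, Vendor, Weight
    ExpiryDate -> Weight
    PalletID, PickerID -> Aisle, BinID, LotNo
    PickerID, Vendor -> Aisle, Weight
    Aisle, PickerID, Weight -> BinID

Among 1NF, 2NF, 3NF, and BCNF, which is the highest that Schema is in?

Candidate key: {PalletID, PickerID}. Prime attributes: {PalletID, PickerID}.
ExpiryDate -> Weight breaks BCNF: {ExpiryDate}⁺ = {ExpiryDate, Weight}, so {ExpiryDate} is not a superkey.
Because {Weight} is non-prime and the left side of ExpiryDate -> Weight is not a superkey, the relation is not in 3NF.
Checking every proper subset of each key, none determines a non-prime attribute — 2NF is satisfied.

2NF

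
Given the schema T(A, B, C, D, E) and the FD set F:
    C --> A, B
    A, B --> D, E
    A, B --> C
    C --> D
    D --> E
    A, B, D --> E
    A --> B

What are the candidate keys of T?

{A}⁺ = {A, B, C, D, E}, which is every attribute, so {A} is a candidate key.
{C}⁺ = {A, B, C, D, E}, which is every attribute, so {C} is a candidate key.
No proper subset of any of these is a key, and no other minimal superkey exists.

{A}, {C}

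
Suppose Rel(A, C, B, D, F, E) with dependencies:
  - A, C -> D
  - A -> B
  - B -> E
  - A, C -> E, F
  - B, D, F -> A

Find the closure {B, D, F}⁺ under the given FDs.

{A, B, D, E, F}

Start with {B, D, F}.
B -> E applies; add {E} → now {B, D, E, F}.
B, D, F -> A applies; add {A} → now {A, B, D, E, F}.
No further FD applies.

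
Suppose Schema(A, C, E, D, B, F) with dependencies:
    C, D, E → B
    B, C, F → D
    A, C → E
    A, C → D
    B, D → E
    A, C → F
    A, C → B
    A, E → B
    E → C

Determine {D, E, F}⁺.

{B, C, D, E, F}

Start with {D, E, F}.
E → C applies; add {C} → now {C, D, E, F}.
C, D, E → B applies; add {B} → now {B, C, D, E, F}.
No further FD applies.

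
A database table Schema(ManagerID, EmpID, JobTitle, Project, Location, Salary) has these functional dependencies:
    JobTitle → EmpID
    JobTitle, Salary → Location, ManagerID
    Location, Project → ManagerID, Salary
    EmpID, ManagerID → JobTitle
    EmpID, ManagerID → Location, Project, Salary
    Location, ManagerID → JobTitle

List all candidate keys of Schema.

{EmpID, ManagerID}, {JobTitle, ManagerID}, {JobTitle, Salary}, {Location, ManagerID}, {Location, Project}

{EmpID, ManagerID} is a candidate key since {EmpID, ManagerID}⁺ = {EmpID, JobTitle, Location, ManagerID, Project, Salary} covers every attribute.
{JobTitle, ManagerID} is a candidate key since {JobTitle, ManagerID}⁺ = {EmpID, JobTitle, Location, ManagerID, Project, Salary} covers every attribute.
{JobTitle, Salary} is a candidate key since {JobTitle, Salary}⁺ = {EmpID, JobTitle, Location, ManagerID, Project, Salary} covers every attribute.
{Location, ManagerID} is a candidate key since {Location, ManagerID}⁺ = {EmpID, JobTitle, Location, ManagerID, Project, Salary} covers every attribute.
{Location, Project} is a candidate key since {Location, Project}⁺ = {EmpID, JobTitle, Location, ManagerID, Project, Salary} covers every attribute.
No proper subset of any of these is a key, and no other minimal superkey exists.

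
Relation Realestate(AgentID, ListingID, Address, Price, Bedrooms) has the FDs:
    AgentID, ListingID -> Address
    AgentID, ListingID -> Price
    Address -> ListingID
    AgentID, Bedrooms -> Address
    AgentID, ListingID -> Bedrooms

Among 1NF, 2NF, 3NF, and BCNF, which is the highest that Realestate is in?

3NF

Candidate keys: {Address, AgentID}, {AgentID, Bedrooms}, {AgentID, ListingID}. Prime attributes: {Address, AgentID, Bedrooms, ListingID}.
Address -> ListingID breaks BCNF: {Address}⁺ = {Address, ListingID}, so {Address} is not a superkey.
Since {ListingID} ⊆ prime attributes and every other non-superkey FD also has a prime right side, the schema is in 3NF.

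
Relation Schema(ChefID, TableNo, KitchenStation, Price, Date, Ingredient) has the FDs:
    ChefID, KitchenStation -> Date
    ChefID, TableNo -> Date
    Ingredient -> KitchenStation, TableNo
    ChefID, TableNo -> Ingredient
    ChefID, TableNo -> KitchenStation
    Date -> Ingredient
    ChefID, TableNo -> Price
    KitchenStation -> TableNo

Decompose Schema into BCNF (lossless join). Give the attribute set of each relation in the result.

{ChefID, Date, Price}; {Date, Ingredient}; {Ingredient, KitchenStation}; {KitchenStation, TableNo}

Candidate keys of the original relation: {ChefID, Date}, {ChefID, Ingredient}, {ChefID, KitchenStation}, {ChefID, TableNo}.
Within {ChefID, Date, Ingredient, KitchenStation, Price, TableNo}: {Ingredient}⁺ ∩ {ChefID, Date, Ingredient, KitchenStation, Price, TableNo} = {Ingredient, KitchenStation, TableNo}, not the whole set, so Ingredient -> KitchenStation, TableNo violates BCNF; decompose into {Ingredient, KitchenStation, TableNo} and {ChefID, Date, Ingredient, Price}.
Within {Ingredient, KitchenStation, TableNo}: {KitchenStation}⁺ ∩ {Ingredient, KitchenStation, TableNo} = {KitchenStation, TableNo}, not the whole set, so KitchenStation -> TableNo violates BCNF; decompose into {KitchenStation, TableNo} and {Ingredient, KitchenStation}.
{KitchenStation, TableNo} has no BCNF violation.
{Ingredient, KitchenStation} has no BCNF violation.
Within {ChefID, Date, Ingredient, Price}: {Date}⁺ ∩ {ChefID, Date, Ingredient, Price} = {Date, Ingredient}, not the whole set, so Date -> Ingredient violates BCNF; decompose into {Date, Ingredient} and {ChefID, Date, Price}.
{Date, Ingredient} has no BCNF violation.
{ChefID, Date, Price} has no BCNF violation.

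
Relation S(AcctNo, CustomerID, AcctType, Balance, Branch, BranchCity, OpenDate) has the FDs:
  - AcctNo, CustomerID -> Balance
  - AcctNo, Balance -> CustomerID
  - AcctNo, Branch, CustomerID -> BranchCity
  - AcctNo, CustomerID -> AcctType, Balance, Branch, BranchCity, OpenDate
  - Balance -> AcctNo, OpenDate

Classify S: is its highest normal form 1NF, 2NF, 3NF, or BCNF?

BCNF

Candidate keys: {AcctNo, CustomerID}, {Balance}. Prime attributes: {AcctNo, Balance, CustomerID}.
The left-hand side of every FD is a superkey, so BCNF is satisfied.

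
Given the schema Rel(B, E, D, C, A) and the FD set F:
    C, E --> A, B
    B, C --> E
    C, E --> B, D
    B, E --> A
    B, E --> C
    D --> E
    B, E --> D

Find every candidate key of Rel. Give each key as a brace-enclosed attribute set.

{B, C}, {B, D}, {B, E}, {C, D}, {C, E}

{B, C} is a candidate key since {B, C}⁺ = {A, B, C, D, E} covers every attribute.
{B, D} is a candidate key since {B, D}⁺ = {A, B, C, D, E} covers every attribute.
{B, E} is a candidate key since {B, E}⁺ = {A, B, C, D, E} covers every attribute.
{C, D} is a candidate key since {C, D}⁺ = {A, B, C, D, E} covers every attribute.
{C, E} is a candidate key since {C, E}⁺ = {A, B, C, D, E} covers every attribute.
These are minimal and exhaustive — every other superkey contains one of them.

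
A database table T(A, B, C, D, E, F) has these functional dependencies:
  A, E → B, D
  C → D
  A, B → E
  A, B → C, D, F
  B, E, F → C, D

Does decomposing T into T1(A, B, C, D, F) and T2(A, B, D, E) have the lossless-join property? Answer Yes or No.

Common attributes: {A, B, D}; their closure is {A, B, C, D, E, F}.
Since T1 ⊆ {A, B, C, D, E, F}, the intersection is a superkey of T1; the decomposition is lossless.

Yes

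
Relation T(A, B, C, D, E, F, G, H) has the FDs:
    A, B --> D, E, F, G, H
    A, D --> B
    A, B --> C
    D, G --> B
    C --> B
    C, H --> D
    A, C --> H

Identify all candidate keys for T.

No FD produces {A}, so it must be in every candidate key.
{A, B}⁺ = {A, B, C, D, E, F, G, H} — all of the relation — so {A, B} is a candidate key.
{A, C}⁺ = {A, B, C, D, E, F, G, H} — all of the relation — so {A, C} is a candidate key.
{A, D}⁺ = {A, B, C, D, E, F, G, H} — all of the relation — so {A, D} is a candidate key.
Any other superkey properly contains one of these, so there are no further candidate keys.

{A, B}, {A, C}, {A, D}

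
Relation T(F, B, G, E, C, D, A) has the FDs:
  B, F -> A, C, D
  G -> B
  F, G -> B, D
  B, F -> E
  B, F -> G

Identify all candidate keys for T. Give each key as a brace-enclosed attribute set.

{B, F}, {F, G}

Attributes never on any right-hand side: {F} — every candidate key must contain it.
{B, F}⁺ = {A, B, C, D, E, F, G} — all of the relation — so {B, F} is a candidate key.
{F, G}⁺ = {A, B, C, D, E, F, G} — all of the relation — so {F, G} is a candidate key.
Any other superkey properly contains one of these, so there are no further candidate keys.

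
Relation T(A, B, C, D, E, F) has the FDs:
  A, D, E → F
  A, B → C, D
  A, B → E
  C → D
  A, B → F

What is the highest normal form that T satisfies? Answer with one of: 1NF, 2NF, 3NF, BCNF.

Candidate key: {A, B}. Prime attributes: {A, B}.
A, D, E → F breaks BCNF: {A, D, E}⁺ = {A, D, E, F}, so {A, D, E} is not a superkey.
A, D, E → F determines the non-prime attribute {F} from a non-superkey — 3NF is violated.
No non-prime attribute depends on a proper subset of any candidate key, so 2NF holds.

2NF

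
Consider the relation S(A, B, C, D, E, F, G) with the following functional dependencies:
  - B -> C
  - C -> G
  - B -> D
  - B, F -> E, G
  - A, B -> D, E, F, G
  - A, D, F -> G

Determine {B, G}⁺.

Start with {B, G}.
B -> C applies; add {C} → now {B, C, G}.
B -> D applies; add {D} → now {B, C, D, G}.
No further FD applies.

{B, C, D, G}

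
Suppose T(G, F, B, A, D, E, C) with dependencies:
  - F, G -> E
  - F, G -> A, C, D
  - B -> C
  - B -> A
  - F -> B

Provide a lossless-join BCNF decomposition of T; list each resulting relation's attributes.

Candidate key of the original relation: {F, G}.
In {A, B, C, D, E, F, G}, {B} is not a superkey ({B}⁺ restricted to this set is {A, B, C}), so split on B -> A, C into {A, B, C} and {B, D, E, F, G}.
{A, B, C}: every determinant is a superkey — BCNF.
In {B, D, E, F, G}, {F} is not a superkey ({F}⁺ restricted to this set is {B, F}), so split on F -> B into {B, F} and {D, E, F, G}.
{B, F}: every determinant is a superkey — BCNF.
{D, E, F, G}: every determinant is a superkey — BCNF.

{A, B, C}; {B, F}; {D, E, F, G}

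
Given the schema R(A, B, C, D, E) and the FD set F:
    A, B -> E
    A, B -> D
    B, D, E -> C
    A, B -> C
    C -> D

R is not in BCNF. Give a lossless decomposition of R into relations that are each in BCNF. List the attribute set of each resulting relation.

Candidate key of the original relation: {A, B}.
In {A, B, C, D, E}, {B, D, E} is not a superkey ({B, D, E}⁺ restricted to this set is {B, C, D, E}), so split on B, D, E -> C into {B, C, D, E} and {A, B, D, E}.
In {B, C, D, E}, {C} is not a superkey ({C}⁺ restricted to this set is {C, D}), so split on C -> D into {C, D} and {B, C, E}.
{C, D} has no BCNF violation.
{B, C, E} has no BCNF violation.
{A, B, D, E} has no BCNF violation.

{A, B, D, E}; {B, C, E}; {C, D}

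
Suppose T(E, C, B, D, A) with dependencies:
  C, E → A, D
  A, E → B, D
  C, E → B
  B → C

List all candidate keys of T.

Attributes never on any right-hand side: {E} — every candidate key must contain it.
{A, E}⁺ = {A, B, C, D, E}, which is every attribute, so {A, E} is a candidate key.
{B, E}⁺ = {A, B, C, D, E}, which is every attribute, so {B, E} is a candidate key.
{C, E}⁺ = {A, B, C, D, E}, which is every attribute, so {C, E} is a candidate key.
Any other superkey properly contains one of these, so there are no further candidate keys.

{A, E}, {B, E}, {C, E}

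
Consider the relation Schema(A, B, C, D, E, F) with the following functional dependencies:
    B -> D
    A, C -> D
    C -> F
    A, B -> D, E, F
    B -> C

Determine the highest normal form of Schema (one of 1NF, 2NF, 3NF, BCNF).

1NF

Candidate key: {A, B}. Prime attributes: {A, B}.
B -> D breaks BCNF: {B}⁺ = {B, C, D, F}, so {B} is not a superkey.
Because {D} is non-prime and the left side of B -> D is not a superkey, the relation is not in 3NF.
The proper key subset {B} of {A, B} determines non-prime {C, D, F}, so the relation is not even in 2NF.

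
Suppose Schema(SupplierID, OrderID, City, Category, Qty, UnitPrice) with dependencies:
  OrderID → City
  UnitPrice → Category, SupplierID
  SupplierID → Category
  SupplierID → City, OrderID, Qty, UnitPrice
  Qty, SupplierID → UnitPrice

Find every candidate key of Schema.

{SupplierID}⁺ = {Category, City, OrderID, Qty, SupplierID, UnitPrice}, which is every attribute, so {SupplierID} is a candidate key.
{UnitPrice}⁺ = {Category, City, OrderID, Qty, SupplierID, UnitPrice}, which is every attribute, so {UnitPrice} is a candidate key.
No proper subset of any of these is a key, and no other minimal superkey exists.

{SupplierID}, {UnitPrice}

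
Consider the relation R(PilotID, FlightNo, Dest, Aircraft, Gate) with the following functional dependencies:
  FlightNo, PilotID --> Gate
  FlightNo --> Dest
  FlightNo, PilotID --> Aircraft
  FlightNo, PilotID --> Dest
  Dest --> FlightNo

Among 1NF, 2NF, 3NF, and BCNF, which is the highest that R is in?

3NF

Candidate keys: {Dest, PilotID}, {FlightNo, PilotID}. Prime attributes: {Dest, FlightNo, PilotID}.
FlightNo --> Dest breaks BCNF: {FlightNo}⁺ = {Dest, FlightNo}, so {FlightNo} is not a superkey.
But every attribute on its right side ({Dest}) is prime, and the same holds for every other non-superkey FD, so 3NF still holds.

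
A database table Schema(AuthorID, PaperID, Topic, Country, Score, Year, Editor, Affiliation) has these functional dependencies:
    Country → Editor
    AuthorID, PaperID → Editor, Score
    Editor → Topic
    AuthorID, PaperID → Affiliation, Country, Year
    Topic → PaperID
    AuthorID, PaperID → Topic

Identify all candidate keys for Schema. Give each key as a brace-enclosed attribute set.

No FD produces {AuthorID}, so it must be in every candidate key.
Closure of {AuthorID, Country} is {Affiliation, AuthorID, Country, Editor, PaperID, Score, Topic, Year}, the whole schema; {AuthorID, Country} is a candidate key.
Closure of {AuthorID, Editor} is {Affiliation, AuthorID, Country, Editor, PaperID, Score, Topic, Year}, the whole schema; {AuthorID, Editor} is a candidate key.
Closure of {AuthorID, PaperID} is {Affiliation, AuthorID, Country, Editor, PaperID, Score, Topic, Year}, the whole schema; {AuthorID, PaperID} is a candidate key.
Closure of {AuthorID, Topic} is {Affiliation, AuthorID, Country, Editor, PaperID, Score, Topic, Year}, the whole schema; {AuthorID, Topic} is a candidate key.
Any other superkey properly contains one of these, so there are no further candidate keys.

{AuthorID, Country}, {AuthorID, Editor}, {AuthorID, PaperID}, {AuthorID, Topic}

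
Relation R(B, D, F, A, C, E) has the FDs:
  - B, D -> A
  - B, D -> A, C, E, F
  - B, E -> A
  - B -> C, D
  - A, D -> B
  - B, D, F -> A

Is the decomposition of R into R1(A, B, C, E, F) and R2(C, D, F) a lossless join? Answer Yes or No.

No

The shared attributes are {C, F} and {C, F}⁺ = {C, F}.
R1 ⊄ {C, F} and R2 ⊄ {C, F}, so the split is lossy.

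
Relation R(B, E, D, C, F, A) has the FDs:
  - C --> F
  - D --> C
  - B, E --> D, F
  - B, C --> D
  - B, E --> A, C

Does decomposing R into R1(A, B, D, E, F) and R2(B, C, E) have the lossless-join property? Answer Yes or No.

Yes

Common attributes: {B, E}; their closure is {A, B, C, D, E, F}.
Since R1 ⊆ {A, B, C, D, E, F}, the intersection is a superkey of R1; the decomposition is lossless.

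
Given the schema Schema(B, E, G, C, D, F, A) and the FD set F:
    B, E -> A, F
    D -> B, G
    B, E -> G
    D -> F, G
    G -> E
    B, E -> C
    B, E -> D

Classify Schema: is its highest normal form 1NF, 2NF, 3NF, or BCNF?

3NF

Candidate keys: {B, E}, {B, G}, {D}. Prime attributes: {B, D, E, G}.
G -> E breaks BCNF: {G}⁺ = {E, G}, so {G} is not a superkey.
But every attribute on its right side ({E}) is prime, and the same holds for every other non-superkey FD, so 3NF still holds.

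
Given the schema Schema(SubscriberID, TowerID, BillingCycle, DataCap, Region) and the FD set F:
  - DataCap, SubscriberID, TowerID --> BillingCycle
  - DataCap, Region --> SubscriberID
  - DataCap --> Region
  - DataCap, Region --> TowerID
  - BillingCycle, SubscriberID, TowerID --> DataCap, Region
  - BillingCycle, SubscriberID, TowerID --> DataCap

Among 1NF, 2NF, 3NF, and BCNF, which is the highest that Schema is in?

Candidate keys: {BillingCycle, SubscriberID, TowerID}, {DataCap}. Prime attributes: {BillingCycle, DataCap, SubscriberID, TowerID}.
Each dependency's left side is a superkey — BCNF holds.

BCNF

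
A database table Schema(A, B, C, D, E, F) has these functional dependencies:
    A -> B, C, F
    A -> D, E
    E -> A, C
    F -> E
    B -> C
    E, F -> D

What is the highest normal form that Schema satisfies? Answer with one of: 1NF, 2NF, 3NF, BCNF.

Candidate keys: {A}, {E}, {F}. Prime attributes: {A, E, F}.
For B -> C we have {B}⁺ = {B, C}; {B} is not a superkey, so BCNF fails.
Because {C} is non-prime and the left side of B -> C is not a superkey, the relation is not in 3NF.
Every candidate key is a single attribute, so no partial dependency is possible; 2NF holds.

2NF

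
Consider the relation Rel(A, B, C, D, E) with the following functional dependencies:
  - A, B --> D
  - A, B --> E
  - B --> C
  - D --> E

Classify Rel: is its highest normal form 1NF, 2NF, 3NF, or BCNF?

1NF

Candidate key: {A, B}. Prime attributes: {A, B}.
B --> C: {B}⁺ = {B, C}, which is not all of the attributes, so the left side is not a superkey — BCNF is violated.
B --> C has non-prime {C} on the right and a non-superkey on the left, so 3NF fails.
Since {B} ⊂ {A, B} and {B}⁺ ⊇ {C} with {C} non-prime, there is a partial dependency; 2NF fails.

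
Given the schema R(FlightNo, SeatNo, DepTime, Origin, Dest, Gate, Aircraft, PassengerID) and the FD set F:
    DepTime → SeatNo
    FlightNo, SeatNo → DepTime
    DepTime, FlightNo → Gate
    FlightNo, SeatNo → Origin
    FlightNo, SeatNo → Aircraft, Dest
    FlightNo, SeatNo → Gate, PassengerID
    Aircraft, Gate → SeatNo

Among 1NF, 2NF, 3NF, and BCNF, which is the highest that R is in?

3NF

Candidate keys: {Aircraft, FlightNo, Gate}, {DepTime, FlightNo}, {FlightNo, SeatNo}. Prime attributes: {Aircraft, DepTime, FlightNo, Gate, SeatNo}.
DepTime → SeatNo: {DepTime}⁺ = {DepTime, SeatNo}, which is not all of the attributes, so the left side is not a superkey — BCNF is violated.
Its right-hand attributes {SeatNo} are all prime, as are those of every other non-superkey FD — the relation is in 3NF.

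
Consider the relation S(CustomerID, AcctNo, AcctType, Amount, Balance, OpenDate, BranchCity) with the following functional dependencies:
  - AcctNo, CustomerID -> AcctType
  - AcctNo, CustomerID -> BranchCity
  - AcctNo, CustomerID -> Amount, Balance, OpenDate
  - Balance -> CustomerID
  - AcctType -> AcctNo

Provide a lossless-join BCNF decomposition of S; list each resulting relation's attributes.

Candidate keys of the original relation: {AcctNo, Balance}, {AcctNo, CustomerID}, {AcctType, Balance}, {AcctType, CustomerID}.
Within {AcctNo, AcctType, Amount, Balance, BranchCity, CustomerID, OpenDate}: {Balance}⁺ ∩ {AcctNo, AcctType, Amount, Balance, BranchCity, CustomerID, OpenDate} = {Balance, CustomerID}, not the whole set, so Balance -> CustomerID violates BCNF; decompose into {Balance, CustomerID} and {AcctNo, AcctType, Amount, Balance, BranchCity, OpenDate}.
{Balance, CustomerID} is in BCNF.
Within {AcctNo, AcctType, Amount, Balance, BranchCity, OpenDate}: {AcctType}⁺ ∩ {AcctNo, AcctType, Amount, Balance, BranchCity, OpenDate} = {AcctNo, AcctType}, not the whole set, so AcctType -> AcctNo violates BCNF; decompose into {AcctNo, AcctType} and {AcctType, Amount, Balance, BranchCity, OpenDate}.
{AcctNo, AcctType} is in BCNF.
{AcctType, Amount, Balance, BranchCity, OpenDate} is in BCNF.

{AcctNo, AcctType}; {AcctType, Amount, Balance, BranchCity, OpenDate}; {Balance, CustomerID}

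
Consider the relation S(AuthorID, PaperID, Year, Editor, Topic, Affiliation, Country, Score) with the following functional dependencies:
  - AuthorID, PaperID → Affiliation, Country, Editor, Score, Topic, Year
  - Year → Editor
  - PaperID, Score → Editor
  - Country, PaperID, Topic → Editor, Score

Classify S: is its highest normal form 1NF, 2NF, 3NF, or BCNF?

Candidate key: {AuthorID, PaperID}. Prime attributes: {AuthorID, PaperID}.
Year → Editor: {Year}⁺ = {Editor, Year}, which is not all of the attributes, so the left side is not a superkey — BCNF is violated.
Because {Editor} is non-prime and the left side of Year → Editor is not a superkey, the relation is not in 3NF.
Checking every proper subset of each key, none determines a non-prime attribute — 2NF is satisfied.

2NF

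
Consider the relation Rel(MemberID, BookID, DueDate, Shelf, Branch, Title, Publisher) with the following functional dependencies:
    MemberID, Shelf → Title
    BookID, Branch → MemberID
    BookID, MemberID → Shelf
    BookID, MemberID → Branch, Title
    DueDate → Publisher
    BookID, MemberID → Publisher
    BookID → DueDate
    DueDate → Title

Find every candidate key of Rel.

{BookID} never appears on the right of any FD, so every key must include it.
Closure of {BookID, Branch} is {BookID, Branch, DueDate, MemberID, Publisher, Shelf, Title}, the whole schema; {BookID, Branch} is a candidate key.
Closure of {BookID, MemberID} is {BookID, Branch, DueDate, MemberID, Publisher, Shelf, Title}, the whole schema; {BookID, MemberID} is a candidate key.
These are minimal and exhaustive — every other superkey contains one of them.

{BookID, Branch}, {BookID, MemberID}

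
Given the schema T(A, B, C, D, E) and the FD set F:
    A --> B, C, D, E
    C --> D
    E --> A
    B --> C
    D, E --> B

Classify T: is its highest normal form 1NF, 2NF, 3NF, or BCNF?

2NF

Candidate keys: {A}, {E}. Prime attributes: {A, E}.
For C --> D we have {C}⁺ = {C, D}; {C} is not a superkey, so BCNF fails.
C --> D has non-prime {D} on the right and a non-superkey on the left, so 3NF fails.
With only single-attribute keys there can be no partial dependency, so 2NF holds.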